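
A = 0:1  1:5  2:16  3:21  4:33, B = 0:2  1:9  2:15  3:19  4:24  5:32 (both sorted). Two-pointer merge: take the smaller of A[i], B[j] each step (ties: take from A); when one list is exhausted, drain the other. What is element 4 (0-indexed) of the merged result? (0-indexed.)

i=0 j=0: A[i]=1<=B[j]=2 take 1, i++
i=1 j=0: A[i]=5>B[j]=2 take 2, j++
i=1 j=1: A[i]=5<=B[j]=9 take 5, i++
i=2 j=1: A[i]=16>B[j]=9 take 9, j++
i=2 j=2: A[i]=16>B[j]=15 take 15, j++
i=2 j=3: A[i]=16<=B[j]=19 take 16, i++
i=3 j=3: A[i]=21>B[j]=19 take 19, j++
i=3 j=4: A[i]=21<=B[j]=24 take 21, i++
i=4 j=4: A[i]=33>B[j]=24 take 24, j++
i=4 j=5: A[i]=33>B[j]=32 take 32, j++
i=4 j=6: B done, take A[i]=33, i++

merged[4] = 15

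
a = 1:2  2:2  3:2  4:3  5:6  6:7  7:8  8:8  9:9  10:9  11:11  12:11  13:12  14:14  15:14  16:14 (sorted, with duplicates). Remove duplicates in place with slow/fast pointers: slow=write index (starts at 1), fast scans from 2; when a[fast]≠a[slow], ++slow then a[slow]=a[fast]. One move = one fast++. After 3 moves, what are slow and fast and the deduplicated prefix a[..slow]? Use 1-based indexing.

(s=1,f=2) a[fast]=2=a[slow] dup → fast++
(s=1,f=3) a[fast]=2=a[slow] dup → fast++
(s=1,f=4) a[fast]=3≠a[slow]=2 write a[2]=3 → slow++,fast++

slow=2, fast=5, prefix=[2, 3]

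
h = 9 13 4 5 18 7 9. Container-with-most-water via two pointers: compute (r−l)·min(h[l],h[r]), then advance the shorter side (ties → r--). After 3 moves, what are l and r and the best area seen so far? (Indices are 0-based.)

l=1, r=4, best area=54

[0,6] min(9,9)*6=54 best=54 * → r--
[0,5] min(9,7)*5=35 best=54 → r--
[0,4] min(9,18)*4=36 best=54 → l++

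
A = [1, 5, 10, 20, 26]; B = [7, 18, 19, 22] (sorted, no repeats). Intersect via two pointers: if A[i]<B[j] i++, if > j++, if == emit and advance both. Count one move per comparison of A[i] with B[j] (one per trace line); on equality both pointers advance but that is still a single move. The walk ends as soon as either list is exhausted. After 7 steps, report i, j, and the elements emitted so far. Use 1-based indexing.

[i=1,j=1] 1<7 → i++
[i=2,j=1] 5<7 → i++
[i=3,j=1] 10>7 → j++
[i=3,j=2] 10<18 → i++
[i=4,j=2] 20>18 → j++
[i=4,j=3] 20>19 → j++
[i=4,j=4] 20<22 → i++

i=5, j=4, emitted=[]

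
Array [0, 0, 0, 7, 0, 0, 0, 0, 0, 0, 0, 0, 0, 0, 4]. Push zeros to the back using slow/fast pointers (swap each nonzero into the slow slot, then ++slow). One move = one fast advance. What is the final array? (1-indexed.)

(s=1,f=1) a[fast]=0 → fast++
(s=1,f=2) a[fast]=0 → fast++
(s=1,f=3) a[fast]=0 → fast++
(s=1,f=4) a[fast]=7≠0 swap→a[1]=7 → slow++,fast++
(s=2,f=5) a[fast]=0 → fast++
(s=2,f=6) a[fast]=0 → fast++
(s=2,f=7) a[fast]=0 → fast++
(s=2,f=8) a[fast]=0 → fast++
(s=2,f=9) a[fast]=0 → fast++
(s=2,f=10) a[fast]=0 → fast++
(s=2,f=11) a[fast]=0 → fast++
(s=2,f=12) a[fast]=0 → fast++
(s=2,f=13) a[fast]=0 → fast++
(s=2,f=14) a[fast]=0 → fast++
(s=2,f=15) a[fast]=4≠0 swap→a[2]=4 → slow++,fast++

[7, 4, 0, 0, 0, 0, 0, 0, 0, 0, 0, 0, 0, 0, 0]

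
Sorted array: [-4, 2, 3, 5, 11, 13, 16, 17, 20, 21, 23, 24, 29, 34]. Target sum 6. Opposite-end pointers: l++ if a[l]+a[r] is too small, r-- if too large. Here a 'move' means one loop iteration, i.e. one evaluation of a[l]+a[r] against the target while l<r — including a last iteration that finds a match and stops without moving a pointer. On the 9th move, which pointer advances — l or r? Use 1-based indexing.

[1,14] -4+34=30 >6 → r--
[1,13] -4+29=25 >6 → r--
[1,12] -4+24=20 >6 → r--
[1,11] -4+23=19 >6 → r--
[1,10] -4+21=17 >6 → r--
[1,9] -4+20=16 >6 → r--
[1,8] -4+17=13 >6 → r--
[1,7] -4+16=12 >6 → r--
[1,6] -4+13=9 >6 → r--

r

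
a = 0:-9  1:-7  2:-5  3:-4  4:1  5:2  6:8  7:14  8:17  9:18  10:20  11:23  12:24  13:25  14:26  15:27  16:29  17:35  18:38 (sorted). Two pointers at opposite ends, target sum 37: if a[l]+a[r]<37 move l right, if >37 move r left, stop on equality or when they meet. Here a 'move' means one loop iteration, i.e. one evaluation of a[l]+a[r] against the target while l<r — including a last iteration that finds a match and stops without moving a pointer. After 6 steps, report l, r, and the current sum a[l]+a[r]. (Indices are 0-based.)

l=5, r=17, sum=37

l=0 r=18: -9+38=29 <37, l++
l=1 r=18: -7+38=31 <37, l++
l=2 r=18: -5+38=33 <37, l++
l=3 r=18: -4+38=34 <37, l++
l=4 r=18: 1+38=39 >37, r--
l=4 r=17: 1+35=36 <37, l++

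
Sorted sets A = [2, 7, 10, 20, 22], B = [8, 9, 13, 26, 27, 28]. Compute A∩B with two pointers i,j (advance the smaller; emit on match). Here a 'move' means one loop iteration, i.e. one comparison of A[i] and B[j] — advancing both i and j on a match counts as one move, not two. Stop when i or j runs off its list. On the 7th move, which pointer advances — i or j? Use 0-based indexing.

i

[i=0,j=0] 2<8 → i++
[i=1,j=0] 7<8 → i++
[i=2,j=0] 10>8 → j++
[i=2,j=1] 10>9 → j++
[i=2,j=2] 10<13 → i++
[i=3,j=2] 20>13 → j++
[i=3,j=3] 20<26 → i++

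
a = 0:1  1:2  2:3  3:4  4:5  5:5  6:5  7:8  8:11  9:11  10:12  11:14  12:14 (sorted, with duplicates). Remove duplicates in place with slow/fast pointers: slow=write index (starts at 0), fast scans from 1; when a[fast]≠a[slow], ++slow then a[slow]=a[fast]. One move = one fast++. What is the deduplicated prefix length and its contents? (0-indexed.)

length 9; prefix = [1, 2, 3, 4, 5, 8, 11, 12, 14]

slow=0 fast=1: a[fast]=2≠a[slow]=1 write a[1]=2, slow++,fast++
slow=1 fast=2: a[fast]=3≠a[slow]=2 write a[2]=3, slow++,fast++
slow=2 fast=3: a[fast]=4≠a[slow]=3 write a[3]=4, slow++,fast++
slow=3 fast=4: a[fast]=5≠a[slow]=4 write a[4]=5, slow++,fast++
slow=4 fast=5: a[fast]=5=a[slow] dup, fast++
slow=4 fast=6: a[fast]=5=a[slow] dup, fast++
slow=4 fast=7: a[fast]=8≠a[slow]=5 write a[5]=8, slow++,fast++
slow=5 fast=8: a[fast]=11≠a[slow]=8 write a[6]=11, slow++,fast++
slow=6 fast=9: a[fast]=11=a[slow] dup, fast++
slow=6 fast=10: a[fast]=12≠a[slow]=11 write a[7]=12, slow++,fast++
slow=7 fast=11: a[fast]=14≠a[slow]=12 write a[8]=14, slow++,fast++
slow=8 fast=12: a[fast]=14=a[slow] dup, fast++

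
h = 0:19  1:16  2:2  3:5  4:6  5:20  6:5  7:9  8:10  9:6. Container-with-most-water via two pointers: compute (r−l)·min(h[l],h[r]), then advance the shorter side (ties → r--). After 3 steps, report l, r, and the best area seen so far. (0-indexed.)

l=0 r=9: min(19,6)*9=54 best=54 *, r--
l=0 r=8: min(19,10)*8=80 best=80 *, r--
l=0 r=7: min(19,9)*7=63 best=80, r--

l=0, r=6, best area=80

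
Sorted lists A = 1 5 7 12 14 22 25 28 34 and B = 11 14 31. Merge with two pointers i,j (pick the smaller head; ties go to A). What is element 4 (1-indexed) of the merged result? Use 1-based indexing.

i=1 j=1: A[i]=1<=B[j]=11 take 1, i++
i=2 j=1: A[i]=5<=B[j]=11 take 5, i++
i=3 j=1: A[i]=7<=B[j]=11 take 7, i++
i=4 j=1: A[i]=12>B[j]=11 take 11, j++
i=4 j=2: A[i]=12<=B[j]=14 take 12, i++
i=5 j=2: A[i]=14<=B[j]=14 take 14, i++
i=6 j=2: A[i]=22>B[j]=14 take 14, j++
i=6 j=3: A[i]=22<=B[j]=31 take 22, i++
i=7 j=3: A[i]=25<=B[j]=31 take 25, i++
i=8 j=3: A[i]=28<=B[j]=31 take 28, i++
i=9 j=3: A[i]=34>B[j]=31 take 31, j++
i=9 j=4: B done, take A[i]=34, i++

merged[4] = 11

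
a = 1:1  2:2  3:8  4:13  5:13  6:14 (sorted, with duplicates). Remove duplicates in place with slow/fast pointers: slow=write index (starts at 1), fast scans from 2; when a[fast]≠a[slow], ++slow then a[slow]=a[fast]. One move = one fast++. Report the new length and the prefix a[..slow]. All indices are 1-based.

length 5; prefix = [1, 2, 8, 13, 14]

slow=1 fast=2: a[fast]=2≠a[slow]=1 write a[2]=2, slow++,fast++
slow=2 fast=3: a[fast]=8≠a[slow]=2 write a[3]=8, slow++,fast++
slow=3 fast=4: a[fast]=13≠a[slow]=8 write a[4]=13, slow++,fast++
slow=4 fast=5: a[fast]=13=a[slow] dup, fast++
slow=4 fast=6: a[fast]=14≠a[slow]=13 write a[5]=14, slow++,fast++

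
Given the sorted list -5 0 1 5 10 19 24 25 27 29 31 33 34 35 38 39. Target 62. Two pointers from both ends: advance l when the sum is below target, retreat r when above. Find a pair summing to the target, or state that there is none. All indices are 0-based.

[0,15] -5+39=34 <62 → l++
[1,15] 0+39=39 <62 → l++
[2,15] 1+39=40 <62 → l++
[3,15] 5+39=44 <62 → l++
[4,15] 10+39=49 <62 → l++
[5,15] 19+39=58 <62 → l++
[6,15] 24+39=63 >62 → r--
[6,14] 24+38=62 → found

(24, 38)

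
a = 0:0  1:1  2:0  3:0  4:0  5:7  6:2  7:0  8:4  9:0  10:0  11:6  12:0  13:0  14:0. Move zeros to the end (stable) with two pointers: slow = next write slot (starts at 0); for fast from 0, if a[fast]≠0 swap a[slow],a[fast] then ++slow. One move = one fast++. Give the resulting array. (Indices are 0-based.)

[1, 7, 2, 4, 6, 0, 0, 0, 0, 0, 0, 0, 0, 0, 0]

slow=0 fast=0: a[fast]=0, fast++
slow=0 fast=1: a[fast]=1≠0 swap→a[0]=1, slow++,fast++
slow=1 fast=2: a[fast]=0, fast++
slow=1 fast=3: a[fast]=0, fast++
slow=1 fast=4: a[fast]=0, fast++
slow=1 fast=5: a[fast]=7≠0 swap→a[1]=7, slow++,fast++
slow=2 fast=6: a[fast]=2≠0 swap→a[2]=2, slow++,fast++
slow=3 fast=7: a[fast]=0, fast++
slow=3 fast=8: a[fast]=4≠0 swap→a[3]=4, slow++,fast++
slow=4 fast=9: a[fast]=0, fast++
slow=4 fast=10: a[fast]=0, fast++
slow=4 fast=11: a[fast]=6≠0 swap→a[4]=6, slow++,fast++
slow=5 fast=12: a[fast]=0, fast++
slow=5 fast=13: a[fast]=0, fast++
slow=5 fast=14: a[fast]=0, fast++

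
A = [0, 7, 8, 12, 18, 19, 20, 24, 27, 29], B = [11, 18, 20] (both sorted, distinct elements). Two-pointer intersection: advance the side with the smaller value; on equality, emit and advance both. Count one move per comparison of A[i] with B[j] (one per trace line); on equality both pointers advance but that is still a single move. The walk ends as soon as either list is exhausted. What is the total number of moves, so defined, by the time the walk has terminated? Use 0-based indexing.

8 moves

[i=0,j=0] 0<11 → i++
[i=1,j=0] 7<11 → i++
[i=2,j=0] 8<11 → i++
[i=3,j=0] 12>11 → j++
[i=3,j=1] 12<18 → i++
[i=4,j=1] 18==18 emit → i++,j++
[i=5,j=2] 19<20 → i++
[i=6,j=2] 20==20 emit → i++,j++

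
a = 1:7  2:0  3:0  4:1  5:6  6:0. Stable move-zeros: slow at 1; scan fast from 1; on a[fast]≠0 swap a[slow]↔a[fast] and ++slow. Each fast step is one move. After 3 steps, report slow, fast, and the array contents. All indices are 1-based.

(s=1,f=1) a[fast]=7≠0 swap→a[1]=7 → slow++,fast++
(s=2,f=2) a[fast]=0 → fast++
(s=2,f=3) a[fast]=0 → fast++

slow=2, fast=4, a=[7, 0, 0, 1, 6, 0]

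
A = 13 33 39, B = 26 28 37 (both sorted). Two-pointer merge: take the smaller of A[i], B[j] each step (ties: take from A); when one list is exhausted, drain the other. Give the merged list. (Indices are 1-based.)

[13, 26, 28, 33, 37, 39]

i=1 j=1: A[i]=13<=B[j]=26 take 13, i++
i=2 j=1: A[i]=33>B[j]=26 take 26, j++
i=2 j=2: A[i]=33>B[j]=28 take 28, j++
i=2 j=3: A[i]=33<=B[j]=37 take 33, i++
i=3 j=3: A[i]=39>B[j]=37 take 37, j++
i=3 j=4: B done, take A[i]=39, i++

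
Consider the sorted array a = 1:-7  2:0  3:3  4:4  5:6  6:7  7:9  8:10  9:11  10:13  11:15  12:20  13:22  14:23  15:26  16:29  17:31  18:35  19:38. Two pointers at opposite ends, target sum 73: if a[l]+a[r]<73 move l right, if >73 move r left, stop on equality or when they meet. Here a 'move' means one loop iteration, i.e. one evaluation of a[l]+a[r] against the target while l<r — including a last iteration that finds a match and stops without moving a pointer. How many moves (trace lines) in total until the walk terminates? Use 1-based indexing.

18 moves

[1,19] -7+38=31 <73 → l++
[2,19] 0+38=38 <73 → l++
[3,19] 3+38=41 <73 → l++
[4,19] 4+38=42 <73 → l++
[5,19] 6+38=44 <73 → l++
[6,19] 7+38=45 <73 → l++
[7,19] 9+38=47 <73 → l++
[8,19] 10+38=48 <73 → l++
[9,19] 11+38=49 <73 → l++
[10,19] 13+38=51 <73 → l++
[11,19] 15+38=53 <73 → l++
[12,19] 20+38=58 <73 → l++
[13,19] 22+38=60 <73 → l++
[14,19] 23+38=61 <73 → l++
[15,19] 26+38=64 <73 → l++
[16,19] 29+38=67 <73 → l++
[17,19] 31+38=69 <73 → l++
[18,19] 35+38=73 → found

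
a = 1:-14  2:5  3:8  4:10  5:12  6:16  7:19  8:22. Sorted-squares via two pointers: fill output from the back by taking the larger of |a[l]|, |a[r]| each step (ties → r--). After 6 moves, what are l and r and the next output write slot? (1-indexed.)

l=2, r=3, next write slot=2

[1,8] |-14|<=|22| out[8]=484 → r--
[1,7] |-14|<=|19| out[7]=361 → r--
[1,6] |-14|<=|16| out[6]=256 → r--
[1,5] |-14|>|12| out[5]=196 → l++
[2,5] |5|<=|12| out[4]=144 → r--
[2,4] |5|<=|10| out[3]=100 → r--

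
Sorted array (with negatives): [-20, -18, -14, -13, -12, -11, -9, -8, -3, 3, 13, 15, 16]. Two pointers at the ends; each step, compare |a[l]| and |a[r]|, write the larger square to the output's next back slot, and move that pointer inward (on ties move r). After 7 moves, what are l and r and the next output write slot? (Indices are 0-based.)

l=4, r=9, next write slot=5

[0,12] |-20|>|16| out[12]=400 → l++
[1,12] |-18|>|16| out[11]=324 → l++
[2,12] |-14|<=|16| out[10]=256 → r--
[2,11] |-14|<=|15| out[9]=225 → r--
[2,10] |-14|>|13| out[8]=196 → l++
[3,10] |-13|<=|13| out[7]=169 → r--
[3,9] |-13|>|3| out[6]=169 → l++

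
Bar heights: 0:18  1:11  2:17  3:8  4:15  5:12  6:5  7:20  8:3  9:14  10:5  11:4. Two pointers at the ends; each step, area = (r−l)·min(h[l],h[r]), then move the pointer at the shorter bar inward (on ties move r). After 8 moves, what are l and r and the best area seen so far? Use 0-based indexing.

l=4, r=7, best area=126

l=0 r=11: min(18,4)*11=44 best=44 *, r--
l=0 r=10: min(18,5)*10=50 best=50 *, r--
l=0 r=9: min(18,14)*9=126 best=126 *, r--
l=0 r=8: min(18,3)*8=24 best=126, r--
l=0 r=7: min(18,20)*7=126 best=126, l++
l=1 r=7: min(11,20)*6=66 best=126, l++
l=2 r=7: min(17,20)*5=85 best=126, l++
l=3 r=7: min(8,20)*4=32 best=126, l++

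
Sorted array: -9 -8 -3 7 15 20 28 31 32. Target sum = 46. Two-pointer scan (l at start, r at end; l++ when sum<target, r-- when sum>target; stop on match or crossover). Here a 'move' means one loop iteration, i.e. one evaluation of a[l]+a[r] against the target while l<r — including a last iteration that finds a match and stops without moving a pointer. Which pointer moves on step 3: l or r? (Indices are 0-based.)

l=0 r=8: -9+32=23 <46, l++
l=1 r=8: -8+32=24 <46, l++
l=2 r=8: -3+32=29 <46, l++

l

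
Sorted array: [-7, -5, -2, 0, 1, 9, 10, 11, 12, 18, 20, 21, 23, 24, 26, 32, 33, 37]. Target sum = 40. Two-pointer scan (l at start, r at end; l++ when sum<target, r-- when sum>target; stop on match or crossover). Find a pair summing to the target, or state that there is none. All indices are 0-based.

[0,17] -7+37=30 <40 → l++
[1,17] -5+37=32 <40 → l++
[2,17] -2+37=35 <40 → l++
[3,17] 0+37=37 <40 → l++
[4,17] 1+37=38 <40 → l++
[5,17] 9+37=46 >40 → r--
[5,16] 9+33=42 >40 → r--
[5,15] 9+32=41 >40 → r--
[5,14] 9+26=35 <40 → l++
[6,14] 10+26=36 <40 → l++
[7,14] 11+26=37 <40 → l++
[8,14] 12+26=38 <40 → l++
[9,14] 18+26=44 >40 → r--
[9,13] 18+24=42 >40 → r--
[9,12] 18+23=41 >40 → r--
[9,11] 18+21=39 <40 → l++
[10,11] 20+21=41 >40 → r--

no pair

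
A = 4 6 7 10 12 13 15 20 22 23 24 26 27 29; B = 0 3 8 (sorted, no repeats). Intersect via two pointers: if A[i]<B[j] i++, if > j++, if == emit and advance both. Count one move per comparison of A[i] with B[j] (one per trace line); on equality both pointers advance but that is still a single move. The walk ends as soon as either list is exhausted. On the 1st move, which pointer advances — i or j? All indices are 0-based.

[i=0,j=0] 4>0 → j++

j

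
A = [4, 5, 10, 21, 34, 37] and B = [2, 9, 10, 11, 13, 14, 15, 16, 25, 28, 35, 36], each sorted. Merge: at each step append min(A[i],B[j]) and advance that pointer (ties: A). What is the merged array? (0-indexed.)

[2, 4, 5, 9, 10, 10, 11, 13, 14, 15, 16, 21, 25, 28, 34, 35, 36, 37]

[i=0,j=0] A[i]=4>B[j]=2 take 2 → j++
[i=0,j=1] A[i]=4<=B[j]=9 take 4 → i++
[i=1,j=1] A[i]=5<=B[j]=9 take 5 → i++
[i=2,j=1] A[i]=10>B[j]=9 take 9 → j++
[i=2,j=2] A[i]=10<=B[j]=10 take 10 → i++
[i=3,j=2] A[i]=21>B[j]=10 take 10 → j++
[i=3,j=3] A[i]=21>B[j]=11 take 11 → j++
[i=3,j=4] A[i]=21>B[j]=13 take 13 → j++
[i=3,j=5] A[i]=21>B[j]=14 take 14 → j++
[i=3,j=6] A[i]=21>B[j]=15 take 15 → j++
[i=3,j=7] A[i]=21>B[j]=16 take 16 → j++
[i=3,j=8] A[i]=21<=B[j]=25 take 21 → i++
[i=4,j=8] A[i]=34>B[j]=25 take 25 → j++
[i=4,j=9] A[i]=34>B[j]=28 take 28 → j++
[i=4,j=10] A[i]=34<=B[j]=35 take 34 → i++
[i=5,j=10] A[i]=37>B[j]=35 take 35 → j++
[i=5,j=11] A[i]=37>B[j]=36 take 36 → j++
[i=5,j=12] B done, take A[i]=37 → i++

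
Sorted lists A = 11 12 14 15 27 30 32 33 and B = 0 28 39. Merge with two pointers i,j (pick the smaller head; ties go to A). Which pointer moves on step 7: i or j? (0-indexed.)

j

[i=0,j=0] A[i]=11>B[j]=0 take 0 → j++
[i=0,j=1] A[i]=11<=B[j]=28 take 11 → i++
[i=1,j=1] A[i]=12<=B[j]=28 take 12 → i++
[i=2,j=1] A[i]=14<=B[j]=28 take 14 → i++
[i=3,j=1] A[i]=15<=B[j]=28 take 15 → i++
[i=4,j=1] A[i]=27<=B[j]=28 take 27 → i++
[i=5,j=1] A[i]=30>B[j]=28 take 28 → j++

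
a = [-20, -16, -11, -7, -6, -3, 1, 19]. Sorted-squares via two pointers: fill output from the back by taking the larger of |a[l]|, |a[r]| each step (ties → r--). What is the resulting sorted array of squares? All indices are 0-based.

[1, 9, 36, 49, 121, 256, 361, 400]

[0,7] |-20|>|19| out[7]=400 → l++
[1,7] |-16|<=|19| out[6]=361 → r--
[1,6] |-16|>|1| out[5]=256 → l++
[2,6] |-11|>|1| out[4]=121 → l++
[3,6] |-7|>|1| out[3]=49 → l++
[4,6] |-6|>|1| out[2]=36 → l++
[5,6] |-3|>|1| out[1]=9 → l++
[6,6] |1|<=|1| out[0]=1 → r--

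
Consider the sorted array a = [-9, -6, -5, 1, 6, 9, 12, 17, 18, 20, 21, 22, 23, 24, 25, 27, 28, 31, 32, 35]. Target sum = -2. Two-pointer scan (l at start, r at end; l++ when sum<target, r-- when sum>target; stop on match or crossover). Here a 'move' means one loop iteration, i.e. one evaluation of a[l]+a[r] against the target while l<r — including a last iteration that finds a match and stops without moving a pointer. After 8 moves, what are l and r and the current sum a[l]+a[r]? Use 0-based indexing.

[0,19] -9+35=26 >-2 → r--
[0,18] -9+32=23 >-2 → r--
[0,17] -9+31=22 >-2 → r--
[0,16] -9+28=19 >-2 → r--
[0,15] -9+27=18 >-2 → r--
[0,14] -9+25=16 >-2 → r--
[0,13] -9+24=15 >-2 → r--
[0,12] -9+23=14 >-2 → r--

l=0, r=11, sum=13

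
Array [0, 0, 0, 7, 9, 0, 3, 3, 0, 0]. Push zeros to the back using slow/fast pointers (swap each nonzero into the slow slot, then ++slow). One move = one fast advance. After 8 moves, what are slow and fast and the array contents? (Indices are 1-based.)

slow=5, fast=9, a=[7, 9, 3, 3, 0, 0, 0, 0, 0, 0]

slow=1 fast=1: a[fast]=0, fast++
slow=1 fast=2: a[fast]=0, fast++
slow=1 fast=3: a[fast]=0, fast++
slow=1 fast=4: a[fast]=7≠0 swap→a[1]=7, slow++,fast++
slow=2 fast=5: a[fast]=9≠0 swap→a[2]=9, slow++,fast++
slow=3 fast=6: a[fast]=0, fast++
slow=3 fast=7: a[fast]=3≠0 swap→a[3]=3, slow++,fast++
slow=4 fast=8: a[fast]=3≠0 swap→a[4]=3, slow++,fast++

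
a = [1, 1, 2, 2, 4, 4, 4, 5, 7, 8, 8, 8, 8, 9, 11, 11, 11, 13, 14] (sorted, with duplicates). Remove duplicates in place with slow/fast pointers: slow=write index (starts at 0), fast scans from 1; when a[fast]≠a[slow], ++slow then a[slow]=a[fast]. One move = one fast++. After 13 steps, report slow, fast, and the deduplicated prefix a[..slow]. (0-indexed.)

slow=6, fast=14, prefix=[1, 2, 4, 5, 7, 8, 9]

slow=0 fast=1: a[fast]=1=a[slow] dup, fast++
slow=0 fast=2: a[fast]=2≠a[slow]=1 write a[1]=2, slow++,fast++
slow=1 fast=3: a[fast]=2=a[slow] dup, fast++
slow=1 fast=4: a[fast]=4≠a[slow]=2 write a[2]=4, slow++,fast++
slow=2 fast=5: a[fast]=4=a[slow] dup, fast++
slow=2 fast=6: a[fast]=4=a[slow] dup, fast++
slow=2 fast=7: a[fast]=5≠a[slow]=4 write a[3]=5, slow++,fast++
slow=3 fast=8: a[fast]=7≠a[slow]=5 write a[4]=7, slow++,fast++
slow=4 fast=9: a[fast]=8≠a[slow]=7 write a[5]=8, slow++,fast++
slow=5 fast=10: a[fast]=8=a[slow] dup, fast++
slow=5 fast=11: a[fast]=8=a[slow] dup, fast++
slow=5 fast=12: a[fast]=8=a[slow] dup, fast++
slow=5 fast=13: a[fast]=9≠a[slow]=8 write a[6]=9, slow++,fast++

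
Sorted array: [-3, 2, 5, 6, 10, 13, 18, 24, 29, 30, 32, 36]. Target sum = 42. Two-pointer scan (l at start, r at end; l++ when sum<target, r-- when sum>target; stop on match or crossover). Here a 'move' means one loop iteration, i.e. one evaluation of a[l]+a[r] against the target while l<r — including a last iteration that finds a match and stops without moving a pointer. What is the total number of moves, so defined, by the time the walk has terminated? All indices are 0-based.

4 moves

[0,11] -3+36=33 <42 → l++
[1,11] 2+36=38 <42 → l++
[2,11] 5+36=41 <42 → l++
[3,11] 6+36=42 → found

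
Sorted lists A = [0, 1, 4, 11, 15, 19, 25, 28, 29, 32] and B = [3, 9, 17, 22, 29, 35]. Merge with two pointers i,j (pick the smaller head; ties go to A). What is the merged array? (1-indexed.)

[i=1,j=1] A[i]=0<=B[j]=3 take 0 → i++
[i=2,j=1] A[i]=1<=B[j]=3 take 1 → i++
[i=3,j=1] A[i]=4>B[j]=3 take 3 → j++
[i=3,j=2] A[i]=4<=B[j]=9 take 4 → i++
[i=4,j=2] A[i]=11>B[j]=9 take 9 → j++
[i=4,j=3] A[i]=11<=B[j]=17 take 11 → i++
[i=5,j=3] A[i]=15<=B[j]=17 take 15 → i++
[i=6,j=3] A[i]=19>B[j]=17 take 17 → j++
[i=6,j=4] A[i]=19<=B[j]=22 take 19 → i++
[i=7,j=4] A[i]=25>B[j]=22 take 22 → j++
[i=7,j=5] A[i]=25<=B[j]=29 take 25 → i++
[i=8,j=5] A[i]=28<=B[j]=29 take 28 → i++
[i=9,j=5] A[i]=29<=B[j]=29 take 29 → i++
[i=10,j=5] A[i]=32>B[j]=29 take 29 → j++
[i=10,j=6] A[i]=32<=B[j]=35 take 32 → i++
[i=11,j=6] A done, take B[j]=35 → j++

[0, 1, 3, 4, 9, 11, 15, 17, 19, 22, 25, 28, 29, 29, 32, 35]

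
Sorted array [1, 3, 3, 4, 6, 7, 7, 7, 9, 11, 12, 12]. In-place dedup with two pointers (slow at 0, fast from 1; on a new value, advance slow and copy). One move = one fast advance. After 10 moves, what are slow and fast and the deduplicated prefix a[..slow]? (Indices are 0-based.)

slow=0 fast=1: a[fast]=3≠a[slow]=1 write a[1]=3, slow++,fast++
slow=1 fast=2: a[fast]=3=a[slow] dup, fast++
slow=1 fast=3: a[fast]=4≠a[slow]=3 write a[2]=4, slow++,fast++
slow=2 fast=4: a[fast]=6≠a[slow]=4 write a[3]=6, slow++,fast++
slow=3 fast=5: a[fast]=7≠a[slow]=6 write a[4]=7, slow++,fast++
slow=4 fast=6: a[fast]=7=a[slow] dup, fast++
slow=4 fast=7: a[fast]=7=a[slow] dup, fast++
slow=4 fast=8: a[fast]=9≠a[slow]=7 write a[5]=9, slow++,fast++
slow=5 fast=9: a[fast]=11≠a[slow]=9 write a[6]=11, slow++,fast++
slow=6 fast=10: a[fast]=12≠a[slow]=11 write a[7]=12, slow++,fast++

slow=7, fast=11, prefix=[1, 3, 4, 6, 7, 9, 11, 12]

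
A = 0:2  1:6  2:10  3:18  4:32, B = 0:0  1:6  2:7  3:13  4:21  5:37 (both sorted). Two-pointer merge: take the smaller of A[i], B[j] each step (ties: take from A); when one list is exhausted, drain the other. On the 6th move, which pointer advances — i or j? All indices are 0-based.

i

i=0 j=0: A[i]=2>B[j]=0 take 0, j++
i=0 j=1: A[i]=2<=B[j]=6 take 2, i++
i=1 j=1: A[i]=6<=B[j]=6 take 6, i++
i=2 j=1: A[i]=10>B[j]=6 take 6, j++
i=2 j=2: A[i]=10>B[j]=7 take 7, j++
i=2 j=3: A[i]=10<=B[j]=13 take 10, i++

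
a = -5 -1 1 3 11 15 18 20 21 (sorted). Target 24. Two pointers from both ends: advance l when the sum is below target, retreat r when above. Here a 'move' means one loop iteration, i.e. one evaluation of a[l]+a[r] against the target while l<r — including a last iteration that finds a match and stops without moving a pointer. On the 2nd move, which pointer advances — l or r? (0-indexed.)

l=0 r=8: -5+21=16 <24, l++
l=1 r=8: -1+21=20 <24, l++

l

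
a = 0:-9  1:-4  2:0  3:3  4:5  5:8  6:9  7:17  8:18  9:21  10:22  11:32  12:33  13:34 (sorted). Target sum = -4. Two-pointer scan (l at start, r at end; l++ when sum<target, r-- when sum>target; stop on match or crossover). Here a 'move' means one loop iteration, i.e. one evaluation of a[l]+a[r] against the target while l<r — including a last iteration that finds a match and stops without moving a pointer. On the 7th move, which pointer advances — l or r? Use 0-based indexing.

[0,13] -9+34=25 >-4 → r--
[0,12] -9+33=24 >-4 → r--
[0,11] -9+32=23 >-4 → r--
[0,10] -9+22=13 >-4 → r--
[0,9] -9+21=12 >-4 → r--
[0,8] -9+18=9 >-4 → r--
[0,7] -9+17=8 >-4 → r--

r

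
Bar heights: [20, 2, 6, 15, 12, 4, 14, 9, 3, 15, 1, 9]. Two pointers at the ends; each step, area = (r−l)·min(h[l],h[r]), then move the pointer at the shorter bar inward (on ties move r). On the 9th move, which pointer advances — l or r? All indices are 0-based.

[0,11] min(20,9)*11=99 best=99 * → r--
[0,10] min(20,1)*10=10 best=99 → r--
[0,9] min(20,15)*9=135 best=135 * → r--
[0,8] min(20,3)*8=24 best=135 → r--
[0,7] min(20,9)*7=63 best=135 → r--
[0,6] min(20,14)*6=84 best=135 → r--
[0,5] min(20,4)*5=20 best=135 → r--
[0,4] min(20,12)*4=48 best=135 → r--
[0,3] min(20,15)*3=45 best=135 → r--

r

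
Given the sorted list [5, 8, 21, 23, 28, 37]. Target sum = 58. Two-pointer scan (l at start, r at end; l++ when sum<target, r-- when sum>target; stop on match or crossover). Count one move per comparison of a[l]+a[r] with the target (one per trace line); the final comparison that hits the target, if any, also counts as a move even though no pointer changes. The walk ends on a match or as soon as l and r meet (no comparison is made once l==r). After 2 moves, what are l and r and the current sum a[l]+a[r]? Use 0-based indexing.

l=2, r=5, sum=58

[0,5] 5+37=42 <58 → l++
[1,5] 8+37=45 <58 → l++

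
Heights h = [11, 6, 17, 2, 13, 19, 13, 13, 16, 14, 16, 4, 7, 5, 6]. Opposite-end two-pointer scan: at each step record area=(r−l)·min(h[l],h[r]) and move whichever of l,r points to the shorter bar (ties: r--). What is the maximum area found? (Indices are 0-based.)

l=0 r=14: min(11,6)*14=84 best=84 *, r--
l=0 r=13: min(11,5)*13=65 best=84, r--
l=0 r=12: min(11,7)*12=84 best=84, r--
l=0 r=11: min(11,4)*11=44 best=84, r--
l=0 r=10: min(11,16)*10=110 best=110 *, l++
l=1 r=10: min(6,16)*9=54 best=110, l++
l=2 r=10: min(17,16)*8=128 best=128 *, r--
l=2 r=9: min(17,14)*7=98 best=128, r--
l=2 r=8: min(17,16)*6=96 best=128, r--
l=2 r=7: min(17,13)*5=65 best=128, r--
l=2 r=6: min(17,13)*4=52 best=128, r--
l=2 r=5: min(17,19)*3=51 best=128, l++
l=3 r=5: min(2,19)*2=4 best=128, l++
l=4 r=5: min(13,19)*1=13 best=128, l++

max area = 128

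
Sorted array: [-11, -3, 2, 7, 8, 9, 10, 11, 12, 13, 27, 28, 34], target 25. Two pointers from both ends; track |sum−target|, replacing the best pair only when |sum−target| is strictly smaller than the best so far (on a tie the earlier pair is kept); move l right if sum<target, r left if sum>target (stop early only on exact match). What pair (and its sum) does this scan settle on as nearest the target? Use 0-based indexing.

pair (-3, 28) with sum 25 (|Δ|=0)

l=0 r=12: -11+34=23 d=2 *, l++
l=1 r=12: -3+34=31 d=6, r--
l=1 r=11: -3+28=25 d=0 *, stop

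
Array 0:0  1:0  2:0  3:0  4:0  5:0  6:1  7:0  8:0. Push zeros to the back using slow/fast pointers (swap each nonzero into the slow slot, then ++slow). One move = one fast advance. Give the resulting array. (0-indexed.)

[1, 0, 0, 0, 0, 0, 0, 0, 0]

(s=0,f=0) a[fast]=0 → fast++
(s=0,f=1) a[fast]=0 → fast++
(s=0,f=2) a[fast]=0 → fast++
(s=0,f=3) a[fast]=0 → fast++
(s=0,f=4) a[fast]=0 → fast++
(s=0,f=5) a[fast]=0 → fast++
(s=0,f=6) a[fast]=1≠0 swap→a[0]=1 → slow++,fast++
(s=1,f=7) a[fast]=0 → fast++
(s=1,f=8) a[fast]=0 → fast++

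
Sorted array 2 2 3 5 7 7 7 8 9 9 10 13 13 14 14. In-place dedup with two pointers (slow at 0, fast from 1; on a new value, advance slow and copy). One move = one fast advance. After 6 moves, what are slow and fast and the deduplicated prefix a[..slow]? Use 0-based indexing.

slow=0 fast=1: a[fast]=2=a[slow] dup, fast++
slow=0 fast=2: a[fast]=3≠a[slow]=2 write a[1]=3, slow++,fast++
slow=1 fast=3: a[fast]=5≠a[slow]=3 write a[2]=5, slow++,fast++
slow=2 fast=4: a[fast]=7≠a[slow]=5 write a[3]=7, slow++,fast++
slow=3 fast=5: a[fast]=7=a[slow] dup, fast++
slow=3 fast=6: a[fast]=7=a[slow] dup, fast++

slow=3, fast=7, prefix=[2, 3, 5, 7]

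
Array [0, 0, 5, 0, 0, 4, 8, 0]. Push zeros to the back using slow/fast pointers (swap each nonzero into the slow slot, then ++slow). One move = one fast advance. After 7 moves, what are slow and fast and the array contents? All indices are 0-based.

(s=0,f=0) a[fast]=0 → fast++
(s=0,f=1) a[fast]=0 → fast++
(s=0,f=2) a[fast]=5≠0 swap→a[0]=5 → slow++,fast++
(s=1,f=3) a[fast]=0 → fast++
(s=1,f=4) a[fast]=0 → fast++
(s=1,f=5) a[fast]=4≠0 swap→a[1]=4 → slow++,fast++
(s=2,f=6) a[fast]=8≠0 swap→a[2]=8 → slow++,fast++

slow=3, fast=7, a=[5, 4, 8, 0, 0, 0, 0, 0]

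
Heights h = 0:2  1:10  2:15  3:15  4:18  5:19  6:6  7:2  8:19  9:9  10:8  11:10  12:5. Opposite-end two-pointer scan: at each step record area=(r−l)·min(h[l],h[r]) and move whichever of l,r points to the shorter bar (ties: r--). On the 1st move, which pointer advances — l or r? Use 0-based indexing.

l

[0,12] min(2,5)*12=24 best=24 * → l++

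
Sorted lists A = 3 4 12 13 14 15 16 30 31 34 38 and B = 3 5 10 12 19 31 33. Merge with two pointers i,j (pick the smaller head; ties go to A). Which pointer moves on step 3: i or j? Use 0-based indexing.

i

[i=0,j=0] A[i]=3<=B[j]=3 take 3 → i++
[i=1,j=0] A[i]=4>B[j]=3 take 3 → j++
[i=1,j=1] A[i]=4<=B[j]=5 take 4 → i++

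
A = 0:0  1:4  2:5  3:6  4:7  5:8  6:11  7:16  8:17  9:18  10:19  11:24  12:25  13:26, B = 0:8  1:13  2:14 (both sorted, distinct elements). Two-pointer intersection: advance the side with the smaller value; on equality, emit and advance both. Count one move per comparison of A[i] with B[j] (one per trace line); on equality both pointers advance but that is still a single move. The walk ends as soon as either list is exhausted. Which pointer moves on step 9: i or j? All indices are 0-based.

j

i=0 j=0: 0<8, i++
i=1 j=0: 4<8, i++
i=2 j=0: 5<8, i++
i=3 j=0: 6<8, i++
i=4 j=0: 7<8, i++
i=5 j=0: 8==8 emit, i++,j++
i=6 j=1: 11<13, i++
i=7 j=1: 16>13, j++
i=7 j=2: 16>14, j++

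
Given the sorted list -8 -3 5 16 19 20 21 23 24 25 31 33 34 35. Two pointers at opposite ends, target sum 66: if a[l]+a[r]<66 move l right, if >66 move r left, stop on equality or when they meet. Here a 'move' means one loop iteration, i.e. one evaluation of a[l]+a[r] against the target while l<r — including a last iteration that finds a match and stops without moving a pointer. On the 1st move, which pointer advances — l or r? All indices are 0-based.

[0,13] -8+35=27 <66 → l++

l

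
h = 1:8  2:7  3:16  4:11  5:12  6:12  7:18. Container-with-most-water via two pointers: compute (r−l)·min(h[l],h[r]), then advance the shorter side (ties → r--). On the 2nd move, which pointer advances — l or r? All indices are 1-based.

l

l=1 r=7: min(8,18)*6=48 best=48 *, l++
l=2 r=7: min(7,18)*5=35 best=48, l++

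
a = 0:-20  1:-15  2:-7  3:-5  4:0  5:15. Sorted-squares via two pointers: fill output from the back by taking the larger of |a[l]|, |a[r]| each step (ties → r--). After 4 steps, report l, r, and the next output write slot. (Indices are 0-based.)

l=3, r=4, next write slot=1

l=0 r=5: |-20|>|15| out[5]=400, l++
l=1 r=5: |-15|<=|15| out[4]=225, r--
l=1 r=4: |-15|>|0| out[3]=225, l++
l=2 r=4: |-7|>|0| out[2]=49, l++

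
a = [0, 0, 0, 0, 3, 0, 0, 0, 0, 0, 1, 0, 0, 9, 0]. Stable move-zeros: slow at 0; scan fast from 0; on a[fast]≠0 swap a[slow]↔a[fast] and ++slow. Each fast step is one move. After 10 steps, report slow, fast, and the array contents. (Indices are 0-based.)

(s=0,f=0) a[fast]=0 → fast++
(s=0,f=1) a[fast]=0 → fast++
(s=0,f=2) a[fast]=0 → fast++
(s=0,f=3) a[fast]=0 → fast++
(s=0,f=4) a[fast]=3≠0 swap→a[0]=3 → slow++,fast++
(s=1,f=5) a[fast]=0 → fast++
(s=1,f=6) a[fast]=0 → fast++
(s=1,f=7) a[fast]=0 → fast++
(s=1,f=8) a[fast]=0 → fast++
(s=1,f=9) a[fast]=0 → fast++

slow=1, fast=10, a=[3, 0, 0, 0, 0, 0, 0, 0, 0, 0, 1, 0, 0, 9, 0]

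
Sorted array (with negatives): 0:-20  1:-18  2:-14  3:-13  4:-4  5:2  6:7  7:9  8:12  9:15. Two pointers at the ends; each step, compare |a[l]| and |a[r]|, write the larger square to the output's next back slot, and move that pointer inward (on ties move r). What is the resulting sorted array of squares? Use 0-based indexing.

[4, 16, 49, 81, 144, 169, 196, 225, 324, 400]

[0,9] |-20|>|15| out[9]=400 → l++
[1,9] |-18|>|15| out[8]=324 → l++
[2,9] |-14|<=|15| out[7]=225 → r--
[2,8] |-14|>|12| out[6]=196 → l++
[3,8] |-13|>|12| out[5]=169 → l++
[4,8] |-4|<=|12| out[4]=144 → r--
[4,7] |-4|<=|9| out[3]=81 → r--
[4,6] |-4|<=|7| out[2]=49 → r--
[4,5] |-4|>|2| out[1]=16 → l++
[5,5] |2|<=|2| out[0]=4 → r--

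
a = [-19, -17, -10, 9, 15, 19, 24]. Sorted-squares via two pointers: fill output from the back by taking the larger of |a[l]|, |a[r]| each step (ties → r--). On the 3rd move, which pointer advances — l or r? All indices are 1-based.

[1,7] |-19|<=|24| out[7]=576 → r--
[1,6] |-19|<=|19| out[6]=361 → r--
[1,5] |-19|>|15| out[5]=361 → l++

l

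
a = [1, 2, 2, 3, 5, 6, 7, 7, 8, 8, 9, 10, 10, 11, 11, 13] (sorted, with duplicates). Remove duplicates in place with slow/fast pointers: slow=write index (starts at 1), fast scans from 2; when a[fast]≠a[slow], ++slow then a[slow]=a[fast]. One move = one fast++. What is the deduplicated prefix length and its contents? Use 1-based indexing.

length 11; prefix = [1, 2, 3, 5, 6, 7, 8, 9, 10, 11, 13]

(s=1,f=2) a[fast]=2≠a[slow]=1 write a[2]=2 → slow++,fast++
(s=2,f=3) a[fast]=2=a[slow] dup → fast++
(s=2,f=4) a[fast]=3≠a[slow]=2 write a[3]=3 → slow++,fast++
(s=3,f=5) a[fast]=5≠a[slow]=3 write a[4]=5 → slow++,fast++
(s=4,f=6) a[fast]=6≠a[slow]=5 write a[5]=6 → slow++,fast++
(s=5,f=7) a[fast]=7≠a[slow]=6 write a[6]=7 → slow++,fast++
(s=6,f=8) a[fast]=7=a[slow] dup → fast++
(s=6,f=9) a[fast]=8≠a[slow]=7 write a[7]=8 → slow++,fast++
(s=7,f=10) a[fast]=8=a[slow] dup → fast++
(s=7,f=11) a[fast]=9≠a[slow]=8 write a[8]=9 → slow++,fast++
(s=8,f=12) a[fast]=10≠a[slow]=9 write a[9]=10 → slow++,fast++
(s=9,f=13) a[fast]=10=a[slow] dup → fast++
(s=9,f=14) a[fast]=11≠a[slow]=10 write a[10]=11 → slow++,fast++
(s=10,f=15) a[fast]=11=a[slow] dup → fast++
(s=10,f=16) a[fast]=13≠a[slow]=11 write a[11]=13 → slow++,fast++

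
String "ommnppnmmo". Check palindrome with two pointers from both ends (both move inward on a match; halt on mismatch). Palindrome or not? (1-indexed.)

l=1 r=10: 'o'=='o', l++,r--
l=2 r=9: 'm'=='m', l++,r--
l=3 r=8: 'm'=='m', l++,r--
l=4 r=7: 'n'=='n', l++,r--
l=5 r=6: 'p'=='p', l++,r--

palindrome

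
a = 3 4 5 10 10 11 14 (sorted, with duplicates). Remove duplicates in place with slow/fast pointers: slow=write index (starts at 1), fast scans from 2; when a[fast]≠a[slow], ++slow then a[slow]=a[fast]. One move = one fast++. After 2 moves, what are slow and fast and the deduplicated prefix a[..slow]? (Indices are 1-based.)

slow=3, fast=4, prefix=[3, 4, 5]

(s=1,f=2) a[fast]=4≠a[slow]=3 write a[2]=4 → slow++,fast++
(s=2,f=3) a[fast]=5≠a[slow]=4 write a[3]=5 → slow++,fast++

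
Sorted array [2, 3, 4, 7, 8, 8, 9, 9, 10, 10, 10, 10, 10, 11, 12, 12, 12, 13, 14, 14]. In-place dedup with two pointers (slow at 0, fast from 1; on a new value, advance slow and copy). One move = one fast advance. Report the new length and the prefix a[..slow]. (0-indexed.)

length 11; prefix = [2, 3, 4, 7, 8, 9, 10, 11, 12, 13, 14]

(s=0,f=1) a[fast]=3≠a[slow]=2 write a[1]=3 → slow++,fast++
(s=1,f=2) a[fast]=4≠a[slow]=3 write a[2]=4 → slow++,fast++
(s=2,f=3) a[fast]=7≠a[slow]=4 write a[3]=7 → slow++,fast++
(s=3,f=4) a[fast]=8≠a[slow]=7 write a[4]=8 → slow++,fast++
(s=4,f=5) a[fast]=8=a[slow] dup → fast++
(s=4,f=6) a[fast]=9≠a[slow]=8 write a[5]=9 → slow++,fast++
(s=5,f=7) a[fast]=9=a[slow] dup → fast++
(s=5,f=8) a[fast]=10≠a[slow]=9 write a[6]=10 → slow++,fast++
(s=6,f=9) a[fast]=10=a[slow] dup → fast++
(s=6,f=10) a[fast]=10=a[slow] dup → fast++
(s=6,f=11) a[fast]=10=a[slow] dup → fast++
(s=6,f=12) a[fast]=10=a[slow] dup → fast++
(s=6,f=13) a[fast]=11≠a[slow]=10 write a[7]=11 → slow++,fast++
(s=7,f=14) a[fast]=12≠a[slow]=11 write a[8]=12 → slow++,fast++
(s=8,f=15) a[fast]=12=a[slow] dup → fast++
(s=8,f=16) a[fast]=12=a[slow] dup → fast++
(s=8,f=17) a[fast]=13≠a[slow]=12 write a[9]=13 → slow++,fast++
(s=9,f=18) a[fast]=14≠a[slow]=13 write a[10]=14 → slow++,fast++
(s=10,f=19) a[fast]=14=a[slow] dup → fast++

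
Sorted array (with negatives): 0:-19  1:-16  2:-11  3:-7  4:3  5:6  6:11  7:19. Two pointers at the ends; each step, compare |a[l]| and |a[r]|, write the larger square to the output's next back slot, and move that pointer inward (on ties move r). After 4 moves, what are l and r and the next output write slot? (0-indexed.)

[0,7] |-19|<=|19| out[7]=361 → r--
[0,6] |-19|>|11| out[6]=361 → l++
[1,6] |-16|>|11| out[5]=256 → l++
[2,6] |-11|<=|11| out[4]=121 → r--

l=2, r=5, next write slot=3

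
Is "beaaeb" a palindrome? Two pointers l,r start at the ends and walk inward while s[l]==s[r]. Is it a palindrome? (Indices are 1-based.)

palindrome

l=1 r=6: 'b'=='b', l++,r--
l=2 r=5: 'e'=='e', l++,r--
l=3 r=4: 'a'=='a', l++,r--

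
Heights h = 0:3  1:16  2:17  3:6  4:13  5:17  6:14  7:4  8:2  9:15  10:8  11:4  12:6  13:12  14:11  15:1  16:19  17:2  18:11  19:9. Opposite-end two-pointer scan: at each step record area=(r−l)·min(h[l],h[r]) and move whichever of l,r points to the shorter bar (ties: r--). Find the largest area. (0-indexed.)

max area = 240

[0,19] min(3,9)*19=57 best=57 * → l++
[1,19] min(16,9)*18=162 best=162 * → r--
[1,18] min(16,11)*17=187 best=187 * → r--
[1,17] min(16,2)*16=32 best=187 → r--
[1,16] min(16,19)*15=240 best=240 * → l++
[2,16] min(17,19)*14=238 best=240 → l++
[3,16] min(6,19)*13=78 best=240 → l++
[4,16] min(13,19)*12=156 best=240 → l++
[5,16] min(17,19)*11=187 best=240 → l++
[6,16] min(14,19)*10=140 best=240 → l++
[7,16] min(4,19)*9=36 best=240 → l++
[8,16] min(2,19)*8=16 best=240 → l++
[9,16] min(15,19)*7=105 best=240 → l++
[10,16] min(8,19)*6=48 best=240 → l++
[11,16] min(4,19)*5=20 best=240 → l++
[12,16] min(6,19)*4=24 best=240 → l++
[13,16] min(12,19)*3=36 best=240 → l++
[14,16] min(11,19)*2=22 best=240 → l++
[15,16] min(1,19)*1=1 best=240 → l++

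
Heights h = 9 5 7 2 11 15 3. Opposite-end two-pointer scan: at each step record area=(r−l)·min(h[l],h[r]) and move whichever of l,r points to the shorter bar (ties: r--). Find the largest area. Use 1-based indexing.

max area = 45

l=1 r=7: min(9,3)*6=18 best=18 *, r--
l=1 r=6: min(9,15)*5=45 best=45 *, l++
l=2 r=6: min(5,15)*4=20 best=45, l++
l=3 r=6: min(7,15)*3=21 best=45, l++
l=4 r=6: min(2,15)*2=4 best=45, l++
l=5 r=6: min(11,15)*1=11 best=45, l++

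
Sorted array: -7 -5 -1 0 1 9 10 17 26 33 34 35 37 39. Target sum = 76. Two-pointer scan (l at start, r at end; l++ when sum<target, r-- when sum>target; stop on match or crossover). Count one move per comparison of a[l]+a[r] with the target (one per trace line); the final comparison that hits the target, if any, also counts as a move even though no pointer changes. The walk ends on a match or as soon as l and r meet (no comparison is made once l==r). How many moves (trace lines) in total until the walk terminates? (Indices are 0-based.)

13 moves

l=0 r=13: -7+39=32 <76, l++
l=1 r=13: -5+39=34 <76, l++
l=2 r=13: -1+39=38 <76, l++
l=3 r=13: 0+39=39 <76, l++
l=4 r=13: 1+39=40 <76, l++
l=5 r=13: 9+39=48 <76, l++
l=6 r=13: 10+39=49 <76, l++
l=7 r=13: 17+39=56 <76, l++
l=8 r=13: 26+39=65 <76, l++
l=9 r=13: 33+39=72 <76, l++
l=10 r=13: 34+39=73 <76, l++
l=11 r=13: 35+39=74 <76, l++
l=12 r=13: 37+39=76, found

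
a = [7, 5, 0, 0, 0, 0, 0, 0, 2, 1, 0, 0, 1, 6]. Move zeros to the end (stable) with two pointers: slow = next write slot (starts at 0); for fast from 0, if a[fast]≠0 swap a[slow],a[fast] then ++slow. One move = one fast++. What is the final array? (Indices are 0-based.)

[7, 5, 2, 1, 1, 6, 0, 0, 0, 0, 0, 0, 0, 0]

slow=0 fast=0: a[fast]=7≠0 swap→a[0]=7, slow++,fast++
slow=1 fast=1: a[fast]=5≠0 swap→a[1]=5, slow++,fast++
slow=2 fast=2: a[fast]=0, fast++
slow=2 fast=3: a[fast]=0, fast++
slow=2 fast=4: a[fast]=0, fast++
slow=2 fast=5: a[fast]=0, fast++
slow=2 fast=6: a[fast]=0, fast++
slow=2 fast=7: a[fast]=0, fast++
slow=2 fast=8: a[fast]=2≠0 swap→a[2]=2, slow++,fast++
slow=3 fast=9: a[fast]=1≠0 swap→a[3]=1, slow++,fast++
slow=4 fast=10: a[fast]=0, fast++
slow=4 fast=11: a[fast]=0, fast++
slow=4 fast=12: a[fast]=1≠0 swap→a[4]=1, slow++,fast++
slow=5 fast=13: a[fast]=6≠0 swap→a[5]=6, slow++,fast++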